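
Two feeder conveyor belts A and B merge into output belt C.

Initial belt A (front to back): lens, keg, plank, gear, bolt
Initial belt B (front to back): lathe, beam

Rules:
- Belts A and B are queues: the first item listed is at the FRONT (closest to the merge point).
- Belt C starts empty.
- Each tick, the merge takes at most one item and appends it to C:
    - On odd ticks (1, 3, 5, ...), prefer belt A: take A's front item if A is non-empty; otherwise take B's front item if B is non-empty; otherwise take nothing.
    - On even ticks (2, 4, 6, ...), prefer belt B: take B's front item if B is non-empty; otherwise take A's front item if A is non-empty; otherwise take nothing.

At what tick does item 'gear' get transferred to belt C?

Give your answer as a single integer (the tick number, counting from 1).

Tick 1: prefer A, take lens from A; A=[keg,plank,gear,bolt] B=[lathe,beam] C=[lens]
Tick 2: prefer B, take lathe from B; A=[keg,plank,gear,bolt] B=[beam] C=[lens,lathe]
Tick 3: prefer A, take keg from A; A=[plank,gear,bolt] B=[beam] C=[lens,lathe,keg]
Tick 4: prefer B, take beam from B; A=[plank,gear,bolt] B=[-] C=[lens,lathe,keg,beam]
Tick 5: prefer A, take plank from A; A=[gear,bolt] B=[-] C=[lens,lathe,keg,beam,plank]
Tick 6: prefer B, take gear from A; A=[bolt] B=[-] C=[lens,lathe,keg,beam,plank,gear]

Answer: 6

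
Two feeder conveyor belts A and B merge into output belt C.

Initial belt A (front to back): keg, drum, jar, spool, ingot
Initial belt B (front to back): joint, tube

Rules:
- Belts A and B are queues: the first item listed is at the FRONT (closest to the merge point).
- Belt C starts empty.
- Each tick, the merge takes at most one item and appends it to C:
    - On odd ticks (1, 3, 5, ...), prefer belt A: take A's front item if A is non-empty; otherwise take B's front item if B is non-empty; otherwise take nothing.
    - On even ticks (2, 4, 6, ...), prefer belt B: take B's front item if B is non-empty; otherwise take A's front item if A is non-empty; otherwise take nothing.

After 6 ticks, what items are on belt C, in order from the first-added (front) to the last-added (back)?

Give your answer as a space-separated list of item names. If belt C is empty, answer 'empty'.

Answer: keg joint drum tube jar spool

Derivation:
Tick 1: prefer A, take keg from A; A=[drum,jar,spool,ingot] B=[joint,tube] C=[keg]
Tick 2: prefer B, take joint from B; A=[drum,jar,spool,ingot] B=[tube] C=[keg,joint]
Tick 3: prefer A, take drum from A; A=[jar,spool,ingot] B=[tube] C=[keg,joint,drum]
Tick 4: prefer B, take tube from B; A=[jar,spool,ingot] B=[-] C=[keg,joint,drum,tube]
Tick 5: prefer A, take jar from A; A=[spool,ingot] B=[-] C=[keg,joint,drum,tube,jar]
Tick 6: prefer B, take spool from A; A=[ingot] B=[-] C=[keg,joint,drum,tube,jar,spool]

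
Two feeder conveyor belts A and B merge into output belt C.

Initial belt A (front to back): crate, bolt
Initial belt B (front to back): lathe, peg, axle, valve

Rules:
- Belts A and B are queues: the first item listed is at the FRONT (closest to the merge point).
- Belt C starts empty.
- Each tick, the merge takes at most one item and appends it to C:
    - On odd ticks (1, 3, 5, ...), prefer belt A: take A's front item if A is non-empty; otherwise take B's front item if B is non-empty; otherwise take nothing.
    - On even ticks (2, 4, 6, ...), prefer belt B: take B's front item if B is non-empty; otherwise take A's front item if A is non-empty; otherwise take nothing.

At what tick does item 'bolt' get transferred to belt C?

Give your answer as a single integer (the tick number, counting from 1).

Tick 1: prefer A, take crate from A; A=[bolt] B=[lathe,peg,axle,valve] C=[crate]
Tick 2: prefer B, take lathe from B; A=[bolt] B=[peg,axle,valve] C=[crate,lathe]
Tick 3: prefer A, take bolt from A; A=[-] B=[peg,axle,valve] C=[crate,lathe,bolt]

Answer: 3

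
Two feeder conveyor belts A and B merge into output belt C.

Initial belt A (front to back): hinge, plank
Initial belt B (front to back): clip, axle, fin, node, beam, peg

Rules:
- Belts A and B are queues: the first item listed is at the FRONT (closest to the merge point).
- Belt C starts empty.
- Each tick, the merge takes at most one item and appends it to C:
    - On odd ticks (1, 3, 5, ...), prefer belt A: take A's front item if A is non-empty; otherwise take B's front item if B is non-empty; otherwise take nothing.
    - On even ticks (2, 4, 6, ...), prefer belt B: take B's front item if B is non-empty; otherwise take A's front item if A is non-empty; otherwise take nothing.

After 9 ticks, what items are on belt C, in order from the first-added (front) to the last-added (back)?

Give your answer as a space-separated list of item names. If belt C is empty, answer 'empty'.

Tick 1: prefer A, take hinge from A; A=[plank] B=[clip,axle,fin,node,beam,peg] C=[hinge]
Tick 2: prefer B, take clip from B; A=[plank] B=[axle,fin,node,beam,peg] C=[hinge,clip]
Tick 3: prefer A, take plank from A; A=[-] B=[axle,fin,node,beam,peg] C=[hinge,clip,plank]
Tick 4: prefer B, take axle from B; A=[-] B=[fin,node,beam,peg] C=[hinge,clip,plank,axle]
Tick 5: prefer A, take fin from B; A=[-] B=[node,beam,peg] C=[hinge,clip,plank,axle,fin]
Tick 6: prefer B, take node from B; A=[-] B=[beam,peg] C=[hinge,clip,plank,axle,fin,node]
Tick 7: prefer A, take beam from B; A=[-] B=[peg] C=[hinge,clip,plank,axle,fin,node,beam]
Tick 8: prefer B, take peg from B; A=[-] B=[-] C=[hinge,clip,plank,axle,fin,node,beam,peg]
Tick 9: prefer A, both empty, nothing taken; A=[-] B=[-] C=[hinge,clip,plank,axle,fin,node,beam,peg]

Answer: hinge clip plank axle fin node beam peg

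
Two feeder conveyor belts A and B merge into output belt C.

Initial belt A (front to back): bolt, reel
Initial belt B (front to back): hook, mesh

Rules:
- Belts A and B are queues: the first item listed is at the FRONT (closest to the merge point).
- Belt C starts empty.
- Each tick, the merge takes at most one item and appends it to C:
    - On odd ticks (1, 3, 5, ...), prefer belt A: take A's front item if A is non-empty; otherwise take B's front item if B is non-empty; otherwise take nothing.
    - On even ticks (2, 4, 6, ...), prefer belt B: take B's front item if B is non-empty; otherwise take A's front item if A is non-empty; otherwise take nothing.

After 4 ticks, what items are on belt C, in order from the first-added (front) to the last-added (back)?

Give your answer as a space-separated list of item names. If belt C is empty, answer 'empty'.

Tick 1: prefer A, take bolt from A; A=[reel] B=[hook,mesh] C=[bolt]
Tick 2: prefer B, take hook from B; A=[reel] B=[mesh] C=[bolt,hook]
Tick 3: prefer A, take reel from A; A=[-] B=[mesh] C=[bolt,hook,reel]
Tick 4: prefer B, take mesh from B; A=[-] B=[-] C=[bolt,hook,reel,mesh]

Answer: bolt hook reel mesh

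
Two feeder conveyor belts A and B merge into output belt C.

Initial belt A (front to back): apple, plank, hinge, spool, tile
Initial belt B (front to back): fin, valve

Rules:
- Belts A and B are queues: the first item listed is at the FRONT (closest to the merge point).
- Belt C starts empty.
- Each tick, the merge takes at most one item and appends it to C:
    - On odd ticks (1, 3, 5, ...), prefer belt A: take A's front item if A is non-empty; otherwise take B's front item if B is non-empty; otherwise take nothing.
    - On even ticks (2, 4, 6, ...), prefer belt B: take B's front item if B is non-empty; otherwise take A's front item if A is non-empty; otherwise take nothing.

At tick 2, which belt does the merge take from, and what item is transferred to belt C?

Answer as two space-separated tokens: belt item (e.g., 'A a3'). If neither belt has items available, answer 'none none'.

Tick 1: prefer A, take apple from A; A=[plank,hinge,spool,tile] B=[fin,valve] C=[apple]
Tick 2: prefer B, take fin from B; A=[plank,hinge,spool,tile] B=[valve] C=[apple,fin]

Answer: B fin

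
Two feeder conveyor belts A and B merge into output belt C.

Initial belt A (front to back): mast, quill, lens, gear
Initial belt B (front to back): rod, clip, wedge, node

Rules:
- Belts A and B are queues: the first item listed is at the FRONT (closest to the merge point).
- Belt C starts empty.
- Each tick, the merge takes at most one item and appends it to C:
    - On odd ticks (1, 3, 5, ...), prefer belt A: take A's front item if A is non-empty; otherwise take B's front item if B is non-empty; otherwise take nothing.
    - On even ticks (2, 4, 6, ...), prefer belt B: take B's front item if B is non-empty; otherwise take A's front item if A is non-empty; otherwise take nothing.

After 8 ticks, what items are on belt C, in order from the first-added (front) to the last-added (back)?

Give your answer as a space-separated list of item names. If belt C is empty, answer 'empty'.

Answer: mast rod quill clip lens wedge gear node

Derivation:
Tick 1: prefer A, take mast from A; A=[quill,lens,gear] B=[rod,clip,wedge,node] C=[mast]
Tick 2: prefer B, take rod from B; A=[quill,lens,gear] B=[clip,wedge,node] C=[mast,rod]
Tick 3: prefer A, take quill from A; A=[lens,gear] B=[clip,wedge,node] C=[mast,rod,quill]
Tick 4: prefer B, take clip from B; A=[lens,gear] B=[wedge,node] C=[mast,rod,quill,clip]
Tick 5: prefer A, take lens from A; A=[gear] B=[wedge,node] C=[mast,rod,quill,clip,lens]
Tick 6: prefer B, take wedge from B; A=[gear] B=[node] C=[mast,rod,quill,clip,lens,wedge]
Tick 7: prefer A, take gear from A; A=[-] B=[node] C=[mast,rod,quill,clip,lens,wedge,gear]
Tick 8: prefer B, take node from B; A=[-] B=[-] C=[mast,rod,quill,clip,lens,wedge,gear,node]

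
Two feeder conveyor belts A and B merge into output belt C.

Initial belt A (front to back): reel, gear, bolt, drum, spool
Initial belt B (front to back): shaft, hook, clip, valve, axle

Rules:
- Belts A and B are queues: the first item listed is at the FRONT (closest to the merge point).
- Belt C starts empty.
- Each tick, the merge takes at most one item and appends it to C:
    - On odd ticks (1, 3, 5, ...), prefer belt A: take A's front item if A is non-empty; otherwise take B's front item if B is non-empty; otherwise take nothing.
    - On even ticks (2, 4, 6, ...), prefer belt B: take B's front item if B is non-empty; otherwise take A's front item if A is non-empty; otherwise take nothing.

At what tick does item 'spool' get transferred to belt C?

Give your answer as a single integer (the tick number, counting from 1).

Tick 1: prefer A, take reel from A; A=[gear,bolt,drum,spool] B=[shaft,hook,clip,valve,axle] C=[reel]
Tick 2: prefer B, take shaft from B; A=[gear,bolt,drum,spool] B=[hook,clip,valve,axle] C=[reel,shaft]
Tick 3: prefer A, take gear from A; A=[bolt,drum,spool] B=[hook,clip,valve,axle] C=[reel,shaft,gear]
Tick 4: prefer B, take hook from B; A=[bolt,drum,spool] B=[clip,valve,axle] C=[reel,shaft,gear,hook]
Tick 5: prefer A, take bolt from A; A=[drum,spool] B=[clip,valve,axle] C=[reel,shaft,gear,hook,bolt]
Tick 6: prefer B, take clip from B; A=[drum,spool] B=[valve,axle] C=[reel,shaft,gear,hook,bolt,clip]
Tick 7: prefer A, take drum from A; A=[spool] B=[valve,axle] C=[reel,shaft,gear,hook,bolt,clip,drum]
Tick 8: prefer B, take valve from B; A=[spool] B=[axle] C=[reel,shaft,gear,hook,bolt,clip,drum,valve]
Tick 9: prefer A, take spool from A; A=[-] B=[axle] C=[reel,shaft,gear,hook,bolt,clip,drum,valve,spool]

Answer: 9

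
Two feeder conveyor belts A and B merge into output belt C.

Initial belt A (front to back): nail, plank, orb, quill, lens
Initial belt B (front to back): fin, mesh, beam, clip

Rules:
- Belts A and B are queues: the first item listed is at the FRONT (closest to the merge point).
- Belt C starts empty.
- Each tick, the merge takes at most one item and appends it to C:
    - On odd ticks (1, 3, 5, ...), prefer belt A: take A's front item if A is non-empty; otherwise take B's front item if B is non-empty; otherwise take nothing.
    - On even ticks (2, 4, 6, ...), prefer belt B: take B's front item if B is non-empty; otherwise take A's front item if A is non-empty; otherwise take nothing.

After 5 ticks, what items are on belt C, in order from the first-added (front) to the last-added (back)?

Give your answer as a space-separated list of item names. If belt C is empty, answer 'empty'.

Answer: nail fin plank mesh orb

Derivation:
Tick 1: prefer A, take nail from A; A=[plank,orb,quill,lens] B=[fin,mesh,beam,clip] C=[nail]
Tick 2: prefer B, take fin from B; A=[plank,orb,quill,lens] B=[mesh,beam,clip] C=[nail,fin]
Tick 3: prefer A, take plank from A; A=[orb,quill,lens] B=[mesh,beam,clip] C=[nail,fin,plank]
Tick 4: prefer B, take mesh from B; A=[orb,quill,lens] B=[beam,clip] C=[nail,fin,plank,mesh]
Tick 5: prefer A, take orb from A; A=[quill,lens] B=[beam,clip] C=[nail,fin,plank,mesh,orb]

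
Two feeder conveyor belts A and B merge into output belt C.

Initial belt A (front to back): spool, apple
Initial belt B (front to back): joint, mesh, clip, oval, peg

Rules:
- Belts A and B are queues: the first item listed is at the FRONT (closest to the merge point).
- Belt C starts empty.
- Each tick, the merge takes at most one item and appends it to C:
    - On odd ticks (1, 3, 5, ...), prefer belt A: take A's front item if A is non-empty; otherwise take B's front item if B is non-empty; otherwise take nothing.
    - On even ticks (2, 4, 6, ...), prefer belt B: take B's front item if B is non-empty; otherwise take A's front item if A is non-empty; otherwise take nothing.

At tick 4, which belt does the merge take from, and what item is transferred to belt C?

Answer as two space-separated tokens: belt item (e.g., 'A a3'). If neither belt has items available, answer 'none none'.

Answer: B mesh

Derivation:
Tick 1: prefer A, take spool from A; A=[apple] B=[joint,mesh,clip,oval,peg] C=[spool]
Tick 2: prefer B, take joint from B; A=[apple] B=[mesh,clip,oval,peg] C=[spool,joint]
Tick 3: prefer A, take apple from A; A=[-] B=[mesh,clip,oval,peg] C=[spool,joint,apple]
Tick 4: prefer B, take mesh from B; A=[-] B=[clip,oval,peg] C=[spool,joint,apple,mesh]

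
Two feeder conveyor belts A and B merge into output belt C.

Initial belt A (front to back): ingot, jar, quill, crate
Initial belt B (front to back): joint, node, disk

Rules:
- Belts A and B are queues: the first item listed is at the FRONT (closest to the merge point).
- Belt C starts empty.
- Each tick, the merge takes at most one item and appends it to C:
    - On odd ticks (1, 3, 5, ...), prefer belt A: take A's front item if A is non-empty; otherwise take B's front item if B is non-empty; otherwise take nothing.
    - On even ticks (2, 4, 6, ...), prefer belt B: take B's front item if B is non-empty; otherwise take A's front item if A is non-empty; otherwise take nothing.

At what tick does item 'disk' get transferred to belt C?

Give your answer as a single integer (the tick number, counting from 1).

Tick 1: prefer A, take ingot from A; A=[jar,quill,crate] B=[joint,node,disk] C=[ingot]
Tick 2: prefer B, take joint from B; A=[jar,quill,crate] B=[node,disk] C=[ingot,joint]
Tick 3: prefer A, take jar from A; A=[quill,crate] B=[node,disk] C=[ingot,joint,jar]
Tick 4: prefer B, take node from B; A=[quill,crate] B=[disk] C=[ingot,joint,jar,node]
Tick 5: prefer A, take quill from A; A=[crate] B=[disk] C=[ingot,joint,jar,node,quill]
Tick 6: prefer B, take disk from B; A=[crate] B=[-] C=[ingot,joint,jar,node,quill,disk]

Answer: 6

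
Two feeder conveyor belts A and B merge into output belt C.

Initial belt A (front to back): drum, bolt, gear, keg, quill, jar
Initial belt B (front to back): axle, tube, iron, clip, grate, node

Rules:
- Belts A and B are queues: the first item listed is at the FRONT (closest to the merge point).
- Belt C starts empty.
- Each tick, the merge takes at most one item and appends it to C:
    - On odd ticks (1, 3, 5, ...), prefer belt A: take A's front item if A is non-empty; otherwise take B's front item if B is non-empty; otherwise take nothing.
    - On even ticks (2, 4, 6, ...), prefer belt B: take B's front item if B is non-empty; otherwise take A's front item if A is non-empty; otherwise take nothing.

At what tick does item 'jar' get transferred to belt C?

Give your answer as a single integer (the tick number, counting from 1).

Tick 1: prefer A, take drum from A; A=[bolt,gear,keg,quill,jar] B=[axle,tube,iron,clip,grate,node] C=[drum]
Tick 2: prefer B, take axle from B; A=[bolt,gear,keg,quill,jar] B=[tube,iron,clip,grate,node] C=[drum,axle]
Tick 3: prefer A, take bolt from A; A=[gear,keg,quill,jar] B=[tube,iron,clip,grate,node] C=[drum,axle,bolt]
Tick 4: prefer B, take tube from B; A=[gear,keg,quill,jar] B=[iron,clip,grate,node] C=[drum,axle,bolt,tube]
Tick 5: prefer A, take gear from A; A=[keg,quill,jar] B=[iron,clip,grate,node] C=[drum,axle,bolt,tube,gear]
Tick 6: prefer B, take iron from B; A=[keg,quill,jar] B=[clip,grate,node] C=[drum,axle,bolt,tube,gear,iron]
Tick 7: prefer A, take keg from A; A=[quill,jar] B=[clip,grate,node] C=[drum,axle,bolt,tube,gear,iron,keg]
Tick 8: prefer B, take clip from B; A=[quill,jar] B=[grate,node] C=[drum,axle,bolt,tube,gear,iron,keg,clip]
Tick 9: prefer A, take quill from A; A=[jar] B=[grate,node] C=[drum,axle,bolt,tube,gear,iron,keg,clip,quill]
Tick 10: prefer B, take grate from B; A=[jar] B=[node] C=[drum,axle,bolt,tube,gear,iron,keg,clip,quill,grate]
Tick 11: prefer A, take jar from A; A=[-] B=[node] C=[drum,axle,bolt,tube,gear,iron,keg,clip,quill,grate,jar]

Answer: 11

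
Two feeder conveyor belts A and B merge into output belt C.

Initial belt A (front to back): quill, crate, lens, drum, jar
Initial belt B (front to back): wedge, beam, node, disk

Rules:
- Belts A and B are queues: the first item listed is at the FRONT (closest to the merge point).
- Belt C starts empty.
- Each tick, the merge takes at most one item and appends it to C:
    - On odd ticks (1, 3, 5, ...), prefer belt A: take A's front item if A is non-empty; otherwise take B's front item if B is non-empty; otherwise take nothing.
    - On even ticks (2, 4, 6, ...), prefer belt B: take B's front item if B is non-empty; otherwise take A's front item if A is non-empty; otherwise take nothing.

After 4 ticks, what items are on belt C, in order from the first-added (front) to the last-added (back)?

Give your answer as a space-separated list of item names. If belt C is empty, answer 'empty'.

Answer: quill wedge crate beam

Derivation:
Tick 1: prefer A, take quill from A; A=[crate,lens,drum,jar] B=[wedge,beam,node,disk] C=[quill]
Tick 2: prefer B, take wedge from B; A=[crate,lens,drum,jar] B=[beam,node,disk] C=[quill,wedge]
Tick 3: prefer A, take crate from A; A=[lens,drum,jar] B=[beam,node,disk] C=[quill,wedge,crate]
Tick 4: prefer B, take beam from B; A=[lens,drum,jar] B=[node,disk] C=[quill,wedge,crate,beam]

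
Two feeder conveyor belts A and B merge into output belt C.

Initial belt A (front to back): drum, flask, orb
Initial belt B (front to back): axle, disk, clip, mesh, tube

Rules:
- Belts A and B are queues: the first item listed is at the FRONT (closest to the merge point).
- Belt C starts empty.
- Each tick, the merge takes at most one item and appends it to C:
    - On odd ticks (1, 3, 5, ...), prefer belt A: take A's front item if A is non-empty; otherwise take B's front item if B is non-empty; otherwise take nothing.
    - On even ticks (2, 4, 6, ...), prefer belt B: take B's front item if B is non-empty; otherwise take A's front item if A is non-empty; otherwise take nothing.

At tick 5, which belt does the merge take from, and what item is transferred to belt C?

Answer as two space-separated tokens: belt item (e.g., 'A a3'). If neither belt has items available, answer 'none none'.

Answer: A orb

Derivation:
Tick 1: prefer A, take drum from A; A=[flask,orb] B=[axle,disk,clip,mesh,tube] C=[drum]
Tick 2: prefer B, take axle from B; A=[flask,orb] B=[disk,clip,mesh,tube] C=[drum,axle]
Tick 3: prefer A, take flask from A; A=[orb] B=[disk,clip,mesh,tube] C=[drum,axle,flask]
Tick 4: prefer B, take disk from B; A=[orb] B=[clip,mesh,tube] C=[drum,axle,flask,disk]
Tick 5: prefer A, take orb from A; A=[-] B=[clip,mesh,tube] C=[drum,axle,flask,disk,orb]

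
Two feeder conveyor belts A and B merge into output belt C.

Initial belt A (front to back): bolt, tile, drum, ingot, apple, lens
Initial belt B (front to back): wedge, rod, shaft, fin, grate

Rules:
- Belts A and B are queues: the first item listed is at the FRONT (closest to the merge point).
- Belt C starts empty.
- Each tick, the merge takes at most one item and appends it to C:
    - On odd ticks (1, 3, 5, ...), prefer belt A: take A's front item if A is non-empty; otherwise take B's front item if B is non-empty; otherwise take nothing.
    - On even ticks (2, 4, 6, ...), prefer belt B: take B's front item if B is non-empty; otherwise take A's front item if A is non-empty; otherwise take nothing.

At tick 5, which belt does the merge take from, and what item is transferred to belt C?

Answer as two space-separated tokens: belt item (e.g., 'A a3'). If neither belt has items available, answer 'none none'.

Tick 1: prefer A, take bolt from A; A=[tile,drum,ingot,apple,lens] B=[wedge,rod,shaft,fin,grate] C=[bolt]
Tick 2: prefer B, take wedge from B; A=[tile,drum,ingot,apple,lens] B=[rod,shaft,fin,grate] C=[bolt,wedge]
Tick 3: prefer A, take tile from A; A=[drum,ingot,apple,lens] B=[rod,shaft,fin,grate] C=[bolt,wedge,tile]
Tick 4: prefer B, take rod from B; A=[drum,ingot,apple,lens] B=[shaft,fin,grate] C=[bolt,wedge,tile,rod]
Tick 5: prefer A, take drum from A; A=[ingot,apple,lens] B=[shaft,fin,grate] C=[bolt,wedge,tile,rod,drum]

Answer: A drum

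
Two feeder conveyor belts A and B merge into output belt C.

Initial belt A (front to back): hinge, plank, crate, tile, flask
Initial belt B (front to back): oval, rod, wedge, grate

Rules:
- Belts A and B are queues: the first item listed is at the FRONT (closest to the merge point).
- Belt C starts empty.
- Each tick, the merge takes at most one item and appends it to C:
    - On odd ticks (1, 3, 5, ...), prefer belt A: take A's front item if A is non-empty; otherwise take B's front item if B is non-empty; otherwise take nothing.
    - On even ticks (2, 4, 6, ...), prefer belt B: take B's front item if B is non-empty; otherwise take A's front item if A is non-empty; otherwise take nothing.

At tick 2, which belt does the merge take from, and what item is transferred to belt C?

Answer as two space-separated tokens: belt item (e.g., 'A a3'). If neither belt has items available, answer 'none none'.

Tick 1: prefer A, take hinge from A; A=[plank,crate,tile,flask] B=[oval,rod,wedge,grate] C=[hinge]
Tick 2: prefer B, take oval from B; A=[plank,crate,tile,flask] B=[rod,wedge,grate] C=[hinge,oval]

Answer: B oval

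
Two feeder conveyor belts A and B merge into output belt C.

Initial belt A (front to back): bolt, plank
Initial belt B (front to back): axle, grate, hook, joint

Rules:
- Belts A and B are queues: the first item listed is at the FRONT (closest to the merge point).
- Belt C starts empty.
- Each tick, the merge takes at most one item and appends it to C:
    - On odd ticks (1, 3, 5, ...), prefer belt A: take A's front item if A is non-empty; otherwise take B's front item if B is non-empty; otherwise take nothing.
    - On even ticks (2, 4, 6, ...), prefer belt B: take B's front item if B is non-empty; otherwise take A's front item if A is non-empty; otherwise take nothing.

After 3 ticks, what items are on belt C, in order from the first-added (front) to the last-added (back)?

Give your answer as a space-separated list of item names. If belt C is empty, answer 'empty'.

Answer: bolt axle plank

Derivation:
Tick 1: prefer A, take bolt from A; A=[plank] B=[axle,grate,hook,joint] C=[bolt]
Tick 2: prefer B, take axle from B; A=[plank] B=[grate,hook,joint] C=[bolt,axle]
Tick 3: prefer A, take plank from A; A=[-] B=[grate,hook,joint] C=[bolt,axle,plank]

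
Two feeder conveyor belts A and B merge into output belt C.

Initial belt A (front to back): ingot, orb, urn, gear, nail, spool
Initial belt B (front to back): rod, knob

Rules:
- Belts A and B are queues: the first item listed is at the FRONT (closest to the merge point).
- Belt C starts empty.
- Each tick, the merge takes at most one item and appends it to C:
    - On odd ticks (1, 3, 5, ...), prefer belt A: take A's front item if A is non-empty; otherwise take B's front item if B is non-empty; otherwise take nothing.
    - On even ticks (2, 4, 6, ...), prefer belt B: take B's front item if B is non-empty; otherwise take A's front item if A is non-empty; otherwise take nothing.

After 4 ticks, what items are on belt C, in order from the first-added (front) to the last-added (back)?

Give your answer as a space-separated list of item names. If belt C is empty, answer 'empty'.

Tick 1: prefer A, take ingot from A; A=[orb,urn,gear,nail,spool] B=[rod,knob] C=[ingot]
Tick 2: prefer B, take rod from B; A=[orb,urn,gear,nail,spool] B=[knob] C=[ingot,rod]
Tick 3: prefer A, take orb from A; A=[urn,gear,nail,spool] B=[knob] C=[ingot,rod,orb]
Tick 4: prefer B, take knob from B; A=[urn,gear,nail,spool] B=[-] C=[ingot,rod,orb,knob]

Answer: ingot rod orb knob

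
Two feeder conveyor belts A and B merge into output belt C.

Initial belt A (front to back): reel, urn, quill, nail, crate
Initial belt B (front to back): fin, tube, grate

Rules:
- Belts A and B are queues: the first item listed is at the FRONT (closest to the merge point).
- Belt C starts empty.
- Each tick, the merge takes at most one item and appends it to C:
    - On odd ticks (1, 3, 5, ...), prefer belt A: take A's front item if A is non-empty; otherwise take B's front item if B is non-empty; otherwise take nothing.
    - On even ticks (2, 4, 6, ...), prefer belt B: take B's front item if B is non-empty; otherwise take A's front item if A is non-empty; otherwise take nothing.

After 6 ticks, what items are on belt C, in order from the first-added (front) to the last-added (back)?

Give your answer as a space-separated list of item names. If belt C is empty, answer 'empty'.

Tick 1: prefer A, take reel from A; A=[urn,quill,nail,crate] B=[fin,tube,grate] C=[reel]
Tick 2: prefer B, take fin from B; A=[urn,quill,nail,crate] B=[tube,grate] C=[reel,fin]
Tick 3: prefer A, take urn from A; A=[quill,nail,crate] B=[tube,grate] C=[reel,fin,urn]
Tick 4: prefer B, take tube from B; A=[quill,nail,crate] B=[grate] C=[reel,fin,urn,tube]
Tick 5: prefer A, take quill from A; A=[nail,crate] B=[grate] C=[reel,fin,urn,tube,quill]
Tick 6: prefer B, take grate from B; A=[nail,crate] B=[-] C=[reel,fin,urn,tube,quill,grate]

Answer: reel fin urn tube quill grate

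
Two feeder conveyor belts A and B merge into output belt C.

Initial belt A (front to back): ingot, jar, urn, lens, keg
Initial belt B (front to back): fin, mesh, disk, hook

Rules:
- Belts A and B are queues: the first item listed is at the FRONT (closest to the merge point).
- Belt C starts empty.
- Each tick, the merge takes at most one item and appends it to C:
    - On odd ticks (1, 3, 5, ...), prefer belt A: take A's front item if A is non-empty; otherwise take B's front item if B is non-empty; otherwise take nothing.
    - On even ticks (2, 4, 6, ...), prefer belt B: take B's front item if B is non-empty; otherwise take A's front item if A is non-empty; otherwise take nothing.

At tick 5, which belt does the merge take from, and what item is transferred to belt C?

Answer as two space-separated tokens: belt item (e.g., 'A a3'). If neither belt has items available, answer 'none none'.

Tick 1: prefer A, take ingot from A; A=[jar,urn,lens,keg] B=[fin,mesh,disk,hook] C=[ingot]
Tick 2: prefer B, take fin from B; A=[jar,urn,lens,keg] B=[mesh,disk,hook] C=[ingot,fin]
Tick 3: prefer A, take jar from A; A=[urn,lens,keg] B=[mesh,disk,hook] C=[ingot,fin,jar]
Tick 4: prefer B, take mesh from B; A=[urn,lens,keg] B=[disk,hook] C=[ingot,fin,jar,mesh]
Tick 5: prefer A, take urn from A; A=[lens,keg] B=[disk,hook] C=[ingot,fin,jar,mesh,urn]

Answer: A urn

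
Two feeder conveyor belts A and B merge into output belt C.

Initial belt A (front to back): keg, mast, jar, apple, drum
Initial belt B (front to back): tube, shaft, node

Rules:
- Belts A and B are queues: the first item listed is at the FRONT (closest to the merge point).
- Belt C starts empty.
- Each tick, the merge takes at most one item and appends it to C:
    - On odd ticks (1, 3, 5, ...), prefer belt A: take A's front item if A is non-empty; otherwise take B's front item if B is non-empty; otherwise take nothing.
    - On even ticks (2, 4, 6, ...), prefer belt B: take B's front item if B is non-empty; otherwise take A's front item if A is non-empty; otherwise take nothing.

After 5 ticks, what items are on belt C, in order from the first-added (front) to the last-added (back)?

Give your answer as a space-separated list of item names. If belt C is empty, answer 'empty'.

Answer: keg tube mast shaft jar

Derivation:
Tick 1: prefer A, take keg from A; A=[mast,jar,apple,drum] B=[tube,shaft,node] C=[keg]
Tick 2: prefer B, take tube from B; A=[mast,jar,apple,drum] B=[shaft,node] C=[keg,tube]
Tick 3: prefer A, take mast from A; A=[jar,apple,drum] B=[shaft,node] C=[keg,tube,mast]
Tick 4: prefer B, take shaft from B; A=[jar,apple,drum] B=[node] C=[keg,tube,mast,shaft]
Tick 5: prefer A, take jar from A; A=[apple,drum] B=[node] C=[keg,tube,mast,shaft,jar]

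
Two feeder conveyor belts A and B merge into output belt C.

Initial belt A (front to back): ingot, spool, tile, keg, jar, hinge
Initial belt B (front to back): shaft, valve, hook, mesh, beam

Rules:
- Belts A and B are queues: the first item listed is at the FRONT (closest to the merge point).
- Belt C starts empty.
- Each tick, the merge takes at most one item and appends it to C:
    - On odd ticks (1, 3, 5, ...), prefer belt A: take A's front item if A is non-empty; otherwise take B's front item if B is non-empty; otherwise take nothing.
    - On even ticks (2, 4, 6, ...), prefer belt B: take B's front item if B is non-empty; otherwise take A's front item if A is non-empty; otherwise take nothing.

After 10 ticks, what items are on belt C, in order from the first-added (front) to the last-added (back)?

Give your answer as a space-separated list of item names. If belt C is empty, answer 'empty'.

Tick 1: prefer A, take ingot from A; A=[spool,tile,keg,jar,hinge] B=[shaft,valve,hook,mesh,beam] C=[ingot]
Tick 2: prefer B, take shaft from B; A=[spool,tile,keg,jar,hinge] B=[valve,hook,mesh,beam] C=[ingot,shaft]
Tick 3: prefer A, take spool from A; A=[tile,keg,jar,hinge] B=[valve,hook,mesh,beam] C=[ingot,shaft,spool]
Tick 4: prefer B, take valve from B; A=[tile,keg,jar,hinge] B=[hook,mesh,beam] C=[ingot,shaft,spool,valve]
Tick 5: prefer A, take tile from A; A=[keg,jar,hinge] B=[hook,mesh,beam] C=[ingot,shaft,spool,valve,tile]
Tick 6: prefer B, take hook from B; A=[keg,jar,hinge] B=[mesh,beam] C=[ingot,shaft,spool,valve,tile,hook]
Tick 7: prefer A, take keg from A; A=[jar,hinge] B=[mesh,beam] C=[ingot,shaft,spool,valve,tile,hook,keg]
Tick 8: prefer B, take mesh from B; A=[jar,hinge] B=[beam] C=[ingot,shaft,spool,valve,tile,hook,keg,mesh]
Tick 9: prefer A, take jar from A; A=[hinge] B=[beam] C=[ingot,shaft,spool,valve,tile,hook,keg,mesh,jar]
Tick 10: prefer B, take beam from B; A=[hinge] B=[-] C=[ingot,shaft,spool,valve,tile,hook,keg,mesh,jar,beam]

Answer: ingot shaft spool valve tile hook keg mesh jar beam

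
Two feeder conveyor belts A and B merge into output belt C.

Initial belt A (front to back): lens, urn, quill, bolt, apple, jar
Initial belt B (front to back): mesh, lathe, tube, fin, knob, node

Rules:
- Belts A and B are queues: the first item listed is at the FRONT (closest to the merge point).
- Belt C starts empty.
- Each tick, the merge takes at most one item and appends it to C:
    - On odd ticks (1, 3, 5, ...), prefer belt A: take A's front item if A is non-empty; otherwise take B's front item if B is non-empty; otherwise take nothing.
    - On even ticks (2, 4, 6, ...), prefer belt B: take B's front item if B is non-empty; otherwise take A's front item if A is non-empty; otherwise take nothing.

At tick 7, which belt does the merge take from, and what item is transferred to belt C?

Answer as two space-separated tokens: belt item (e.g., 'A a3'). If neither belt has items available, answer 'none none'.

Tick 1: prefer A, take lens from A; A=[urn,quill,bolt,apple,jar] B=[mesh,lathe,tube,fin,knob,node] C=[lens]
Tick 2: prefer B, take mesh from B; A=[urn,quill,bolt,apple,jar] B=[lathe,tube,fin,knob,node] C=[lens,mesh]
Tick 3: prefer A, take urn from A; A=[quill,bolt,apple,jar] B=[lathe,tube,fin,knob,node] C=[lens,mesh,urn]
Tick 4: prefer B, take lathe from B; A=[quill,bolt,apple,jar] B=[tube,fin,knob,node] C=[lens,mesh,urn,lathe]
Tick 5: prefer A, take quill from A; A=[bolt,apple,jar] B=[tube,fin,knob,node] C=[lens,mesh,urn,lathe,quill]
Tick 6: prefer B, take tube from B; A=[bolt,apple,jar] B=[fin,knob,node] C=[lens,mesh,urn,lathe,quill,tube]
Tick 7: prefer A, take bolt from A; A=[apple,jar] B=[fin,knob,node] C=[lens,mesh,urn,lathe,quill,tube,bolt]

Answer: A bolt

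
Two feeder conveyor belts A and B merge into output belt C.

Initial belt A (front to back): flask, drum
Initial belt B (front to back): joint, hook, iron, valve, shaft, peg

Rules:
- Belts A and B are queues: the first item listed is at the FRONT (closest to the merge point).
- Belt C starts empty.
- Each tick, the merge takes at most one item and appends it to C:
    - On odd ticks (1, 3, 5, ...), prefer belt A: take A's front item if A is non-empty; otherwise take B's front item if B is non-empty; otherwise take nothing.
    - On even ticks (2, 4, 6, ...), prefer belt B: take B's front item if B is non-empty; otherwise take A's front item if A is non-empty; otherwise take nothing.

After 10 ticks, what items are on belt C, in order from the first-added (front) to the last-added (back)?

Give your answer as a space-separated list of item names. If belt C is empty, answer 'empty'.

Tick 1: prefer A, take flask from A; A=[drum] B=[joint,hook,iron,valve,shaft,peg] C=[flask]
Tick 2: prefer B, take joint from B; A=[drum] B=[hook,iron,valve,shaft,peg] C=[flask,joint]
Tick 3: prefer A, take drum from A; A=[-] B=[hook,iron,valve,shaft,peg] C=[flask,joint,drum]
Tick 4: prefer B, take hook from B; A=[-] B=[iron,valve,shaft,peg] C=[flask,joint,drum,hook]
Tick 5: prefer A, take iron from B; A=[-] B=[valve,shaft,peg] C=[flask,joint,drum,hook,iron]
Tick 6: prefer B, take valve from B; A=[-] B=[shaft,peg] C=[flask,joint,drum,hook,iron,valve]
Tick 7: prefer A, take shaft from B; A=[-] B=[peg] C=[flask,joint,drum,hook,iron,valve,shaft]
Tick 8: prefer B, take peg from B; A=[-] B=[-] C=[flask,joint,drum,hook,iron,valve,shaft,peg]
Tick 9: prefer A, both empty, nothing taken; A=[-] B=[-] C=[flask,joint,drum,hook,iron,valve,shaft,peg]
Tick 10: prefer B, both empty, nothing taken; A=[-] B=[-] C=[flask,joint,drum,hook,iron,valve,shaft,peg]

Answer: flask joint drum hook iron valve shaft peg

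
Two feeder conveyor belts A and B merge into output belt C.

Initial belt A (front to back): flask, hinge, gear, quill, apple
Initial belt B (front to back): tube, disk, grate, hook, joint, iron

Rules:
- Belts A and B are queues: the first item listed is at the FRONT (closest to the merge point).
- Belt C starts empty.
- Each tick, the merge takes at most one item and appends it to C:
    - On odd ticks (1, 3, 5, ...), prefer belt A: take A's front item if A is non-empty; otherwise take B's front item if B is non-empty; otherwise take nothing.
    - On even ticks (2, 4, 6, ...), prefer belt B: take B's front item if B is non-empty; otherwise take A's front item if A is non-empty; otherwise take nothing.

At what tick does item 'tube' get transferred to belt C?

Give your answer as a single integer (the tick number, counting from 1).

Tick 1: prefer A, take flask from A; A=[hinge,gear,quill,apple] B=[tube,disk,grate,hook,joint,iron] C=[flask]
Tick 2: prefer B, take tube from B; A=[hinge,gear,quill,apple] B=[disk,grate,hook,joint,iron] C=[flask,tube]

Answer: 2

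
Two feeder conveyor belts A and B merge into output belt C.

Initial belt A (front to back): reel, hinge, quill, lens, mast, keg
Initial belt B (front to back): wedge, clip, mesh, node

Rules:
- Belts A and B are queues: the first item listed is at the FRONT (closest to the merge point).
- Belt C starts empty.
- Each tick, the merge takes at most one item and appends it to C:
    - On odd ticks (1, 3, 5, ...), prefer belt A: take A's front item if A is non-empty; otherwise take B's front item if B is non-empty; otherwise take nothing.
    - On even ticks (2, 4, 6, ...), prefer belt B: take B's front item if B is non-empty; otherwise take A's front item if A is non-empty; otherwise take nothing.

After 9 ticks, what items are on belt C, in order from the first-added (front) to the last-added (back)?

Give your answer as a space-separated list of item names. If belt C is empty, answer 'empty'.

Tick 1: prefer A, take reel from A; A=[hinge,quill,lens,mast,keg] B=[wedge,clip,mesh,node] C=[reel]
Tick 2: prefer B, take wedge from B; A=[hinge,quill,lens,mast,keg] B=[clip,mesh,node] C=[reel,wedge]
Tick 3: prefer A, take hinge from A; A=[quill,lens,mast,keg] B=[clip,mesh,node] C=[reel,wedge,hinge]
Tick 4: prefer B, take clip from B; A=[quill,lens,mast,keg] B=[mesh,node] C=[reel,wedge,hinge,clip]
Tick 5: prefer A, take quill from A; A=[lens,mast,keg] B=[mesh,node] C=[reel,wedge,hinge,clip,quill]
Tick 6: prefer B, take mesh from B; A=[lens,mast,keg] B=[node] C=[reel,wedge,hinge,clip,quill,mesh]
Tick 7: prefer A, take lens from A; A=[mast,keg] B=[node] C=[reel,wedge,hinge,clip,quill,mesh,lens]
Tick 8: prefer B, take node from B; A=[mast,keg] B=[-] C=[reel,wedge,hinge,clip,quill,mesh,lens,node]
Tick 9: prefer A, take mast from A; A=[keg] B=[-] C=[reel,wedge,hinge,clip,quill,mesh,lens,node,mast]

Answer: reel wedge hinge clip quill mesh lens node mast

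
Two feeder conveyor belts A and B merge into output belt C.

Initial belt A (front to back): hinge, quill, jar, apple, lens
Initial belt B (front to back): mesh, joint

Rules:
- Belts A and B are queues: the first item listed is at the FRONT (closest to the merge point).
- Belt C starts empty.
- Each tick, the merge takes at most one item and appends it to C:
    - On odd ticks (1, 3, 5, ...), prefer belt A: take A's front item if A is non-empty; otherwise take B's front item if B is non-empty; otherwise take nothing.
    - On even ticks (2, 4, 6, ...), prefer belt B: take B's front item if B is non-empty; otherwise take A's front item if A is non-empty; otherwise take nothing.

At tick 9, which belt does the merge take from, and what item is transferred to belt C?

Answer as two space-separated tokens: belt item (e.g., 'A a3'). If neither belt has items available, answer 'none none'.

Answer: none none

Derivation:
Tick 1: prefer A, take hinge from A; A=[quill,jar,apple,lens] B=[mesh,joint] C=[hinge]
Tick 2: prefer B, take mesh from B; A=[quill,jar,apple,lens] B=[joint] C=[hinge,mesh]
Tick 3: prefer A, take quill from A; A=[jar,apple,lens] B=[joint] C=[hinge,mesh,quill]
Tick 4: prefer B, take joint from B; A=[jar,apple,lens] B=[-] C=[hinge,mesh,quill,joint]
Tick 5: prefer A, take jar from A; A=[apple,lens] B=[-] C=[hinge,mesh,quill,joint,jar]
Tick 6: prefer B, take apple from A; A=[lens] B=[-] C=[hinge,mesh,quill,joint,jar,apple]
Tick 7: prefer A, take lens from A; A=[-] B=[-] C=[hinge,mesh,quill,joint,jar,apple,lens]
Tick 8: prefer B, both empty, nothing taken; A=[-] B=[-] C=[hinge,mesh,quill,joint,jar,apple,lens]
Tick 9: prefer A, both empty, nothing taken; A=[-] B=[-] C=[hinge,mesh,quill,joint,jar,apple,lens]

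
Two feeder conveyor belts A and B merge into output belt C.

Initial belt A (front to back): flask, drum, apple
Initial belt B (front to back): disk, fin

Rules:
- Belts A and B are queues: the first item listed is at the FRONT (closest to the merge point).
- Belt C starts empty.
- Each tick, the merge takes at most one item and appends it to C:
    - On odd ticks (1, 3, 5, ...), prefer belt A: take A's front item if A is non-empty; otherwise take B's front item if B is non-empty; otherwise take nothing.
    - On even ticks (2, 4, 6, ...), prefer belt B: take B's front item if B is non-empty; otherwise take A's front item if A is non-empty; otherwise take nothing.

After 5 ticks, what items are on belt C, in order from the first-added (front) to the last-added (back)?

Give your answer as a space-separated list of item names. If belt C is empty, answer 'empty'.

Answer: flask disk drum fin apple

Derivation:
Tick 1: prefer A, take flask from A; A=[drum,apple] B=[disk,fin] C=[flask]
Tick 2: prefer B, take disk from B; A=[drum,apple] B=[fin] C=[flask,disk]
Tick 3: prefer A, take drum from A; A=[apple] B=[fin] C=[flask,disk,drum]
Tick 4: prefer B, take fin from B; A=[apple] B=[-] C=[flask,disk,drum,fin]
Tick 5: prefer A, take apple from A; A=[-] B=[-] C=[flask,disk,drum,fin,apple]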